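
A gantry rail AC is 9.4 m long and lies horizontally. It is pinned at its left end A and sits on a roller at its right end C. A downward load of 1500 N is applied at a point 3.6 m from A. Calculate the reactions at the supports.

A_x = 0, A_y = 925.5 N, C_y = 574.5 N

Moments about A: C_y·9.4 − 1500·3.6 = 0 → C_y = 5400/9.4 = 574.468 ≈ 574.5 N.
ΣF_y = 0: A_y + 574.468 − 1500 = 0 → A_y = 925.5 N.
ΣF_x = 0: no horizontal applied forces, so A_x = 0.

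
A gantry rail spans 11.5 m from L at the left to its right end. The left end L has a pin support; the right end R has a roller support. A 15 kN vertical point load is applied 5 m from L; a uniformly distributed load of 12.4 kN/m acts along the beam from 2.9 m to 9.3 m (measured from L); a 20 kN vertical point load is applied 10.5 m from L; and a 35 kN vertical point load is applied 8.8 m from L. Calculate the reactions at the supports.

Resultant of the distributed load: 12.4 × 6.4 = 79.36 kN at 6.1 m from L.
Moments about L: R_y·11.5 − 15·5 − (12.4·6.4)·6.1 − 20·10.5 − 35·8.8 = 0 → R_y = 1077.096/11.5 = 93.6605 ≈ 93.66 kN.
ΣF_y = 0: L_y + 93.6605 − 15 − 12.4·6.4 − 20 − 35 = 0 → L_y = 55.70 kN.
ΣF_x = 0: no horizontal applied forces, so L_x = 0.

L_x = 0, L_y = 55.70 kN, R_y = 93.66 kN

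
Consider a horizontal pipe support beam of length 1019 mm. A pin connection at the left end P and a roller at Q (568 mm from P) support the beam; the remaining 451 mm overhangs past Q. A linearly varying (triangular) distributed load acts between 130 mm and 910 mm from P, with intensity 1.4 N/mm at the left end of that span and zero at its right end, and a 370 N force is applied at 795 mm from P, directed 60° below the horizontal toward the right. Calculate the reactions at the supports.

P_x = -185.0 N, P_y = 43.05 N, Q_y = 823.4 N

Resultant of the triangular load: ½ × 1.4 × 780 = 546 N, acting at 390 mm from P (one-third of the span from the peak).
Moments about P: Q_y·568 − (½·1.4·780)·390 − 370·sin60°·795 = 0 → Q_y = 467681/568 = 823.382 ≈ 823.4 N.
ΣF_y = 0: P_y + 823.382 − ½·1.4·780 − 370·sin60° = 0 → P_y = 43.05 N.
ΣF_x = 0: P_x + 370·cos60° = 0 → P_x = -185.0 N.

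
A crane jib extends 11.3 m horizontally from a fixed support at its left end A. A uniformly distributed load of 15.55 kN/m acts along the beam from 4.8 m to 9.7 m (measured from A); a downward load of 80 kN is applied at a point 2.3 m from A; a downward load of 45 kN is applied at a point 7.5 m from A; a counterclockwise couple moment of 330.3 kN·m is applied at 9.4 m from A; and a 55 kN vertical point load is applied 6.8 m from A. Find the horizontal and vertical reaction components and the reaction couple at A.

Resultant of the distributed load: 15.55 × 4.9 = 76.195 kN at 7.25 m from A.
ΣF_x = 0: A_x = 0.
ΣF_y = 0: A_y − 15.55·4.9 − 80 − 45 − 55 = 0 → A_y = 256.2 kN.
ΣM about A: M_A − (15.55·4.9)·7.25 − 80·2.3 − 45·7.5 + 330.3 − 55·6.8 = 0 → M_A = 1118 kN·m.

A_x = 0, A_y = 256.2 kN, M_A = 1118 kN·m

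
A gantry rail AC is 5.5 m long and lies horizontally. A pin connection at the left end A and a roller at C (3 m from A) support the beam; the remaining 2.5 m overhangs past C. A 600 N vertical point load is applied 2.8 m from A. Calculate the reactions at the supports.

Taking moments about A: C_y·3 − 600·2.8 = 0 → C_y = 1680/3 = 560.0 N.
ΣF_y = 0: A_y + 560 − 600 = 0 → A_y = 40.00 N.
ΣF_x = 0: no horizontal applied forces, so A_x = 0.

A_x = 0, A_y = 40.00 N, C_y = 560.0 N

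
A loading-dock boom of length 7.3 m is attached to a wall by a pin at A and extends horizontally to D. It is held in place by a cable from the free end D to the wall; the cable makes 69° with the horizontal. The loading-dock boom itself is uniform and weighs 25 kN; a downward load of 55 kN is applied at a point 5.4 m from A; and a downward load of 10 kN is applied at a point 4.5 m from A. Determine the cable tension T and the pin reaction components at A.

T = 63.57 kN, A_x = 22.78 kN, A_y = 30.65 kN

ΣM about A: T·sin69°·7.3 − 25·3.65 − 55·5.4 − 10·4.5 = 0 → T = 433.25/(7.3·0.93358) = 63.5718 ≈ 63.57 kN.
ΣF_x = 0: A_x − T·cos69° = 0 → A_x = 63.5718 × 0.358368 = 22.78 kN.
ΣF_y = 0: A_y + T·sin69° − 25 − 55 − 10 = 0 → A_y = 90 − 63.5718 × 0.93358 = 30.65 kN.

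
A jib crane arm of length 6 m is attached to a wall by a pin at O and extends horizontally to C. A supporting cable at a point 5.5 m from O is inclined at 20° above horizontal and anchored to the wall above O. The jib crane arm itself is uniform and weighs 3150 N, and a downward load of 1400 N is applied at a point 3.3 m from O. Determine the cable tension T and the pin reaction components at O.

ΣM about O: T·sin20°·5.5 − 3150·3 − 1400·3.3 = 0 → T = 14070/(5.5·0.34202) = 7479.63 ≈ 7480 N.
ΣF_x = 0: O_x − T·cos20° = 0 → O_x = 7479.63 × 0.939693 = 7029 N.
ΣF_y = 0: O_y + T·sin20° − 3150 − 1400 = 0 → O_y = 4550 − 7479.63 × 0.34202 = 1992 N.

T = 7480 N, O_x = 7029 N, O_y = 1992 N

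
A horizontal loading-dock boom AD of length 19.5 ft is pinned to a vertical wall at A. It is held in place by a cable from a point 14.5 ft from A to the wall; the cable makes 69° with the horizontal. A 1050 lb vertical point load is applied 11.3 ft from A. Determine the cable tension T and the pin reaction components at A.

T = 876.5 lb, A_x = 314.1 lb, A_y = 231.7 lb

ΣM about A: T·sin69°·14.5 − 1050·11.3 = 0 → T = 11865/(14.5·0.93358) = 876.492 ≈ 876.5 lb.
ΣF_x = 0: A_x − T·cos69° = 0 → A_x = 876.492 × 0.358368 = 314.1 lb.
ΣF_y = 0: A_y + T·sin69° − 1050 = 0 → A_y = 1050 − 876.492 × 0.93358 = 231.7 lb.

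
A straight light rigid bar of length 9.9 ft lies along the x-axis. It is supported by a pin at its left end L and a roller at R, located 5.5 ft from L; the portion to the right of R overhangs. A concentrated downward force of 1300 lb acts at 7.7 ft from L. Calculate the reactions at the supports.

ΣM about L: R_y·5.5 − 1300·7.7 = 0 → R_y = 10010/5.5 = 1820 lb.
ΣF_y = 0: L_y + 1820 − 1300 = 0 → L_y = -520.0 lb.
ΣF_x = 0: no horizontal applied forces, so L_x = 0.

L_x = 0, L_y = -520.0 lb, R_y = 1820 lb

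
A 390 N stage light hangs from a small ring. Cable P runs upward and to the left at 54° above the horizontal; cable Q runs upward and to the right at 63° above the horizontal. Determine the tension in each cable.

T_P = 198.7 N, T_Q = 257.3 N

ΣF_x = 0: −T_P·cos54° + T_Q·cos63° = 0 → T_Q = 1.29471·T_P.
ΣF_y = 0: T_P·sin54° + T_Q·sin63° = 390.
Substitute: T_P·(0.809017 + 1.29471·0.891007) = 390 → T_P = 198.715 ≈ 198.7 N.
Then T_Q = 1.29471 × 198.715 = 257.3 N.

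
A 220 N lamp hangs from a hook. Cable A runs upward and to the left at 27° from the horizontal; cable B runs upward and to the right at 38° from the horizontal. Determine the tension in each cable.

ΣF_x = 0: −T_A·cos27° + T_B·cos38° = 0 → T_B = 1.1307·T_A.
ΣF_y = 0: T_A·sin27° + T_B·sin38° = 220.
Substitute: T_A·(0.45399 + 1.1307·0.615661) = 220 → T_A = 191.285 ≈ 191.3 N.
Then T_B = 1.1307 × 191.285 = 216.3 N.

T_A = 191.3 N, T_B = 216.3 N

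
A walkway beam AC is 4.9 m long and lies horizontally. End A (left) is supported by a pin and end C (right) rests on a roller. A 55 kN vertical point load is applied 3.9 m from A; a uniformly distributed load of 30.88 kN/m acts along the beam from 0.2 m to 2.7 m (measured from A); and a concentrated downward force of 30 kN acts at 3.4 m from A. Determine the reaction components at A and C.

Resultant of the distributed load: 30.88 × 2.5 = 77.2 kN at 1.45 m from A.
Moments about A: C_y·4.9 − 55·3.9 − (30.88·2.5)·1.45 − 30·3.4 = 0 → C_y = 428.44/4.9 = 87.4367 ≈ 87.44 kN.
ΣF_y = 0: A_y + 87.4367 − 55 − 30.88·2.5 − 30 = 0 → A_y = 74.76 kN.
ΣF_x = 0: no horizontal applied forces, so A_x = 0.

A_x = 0, A_y = 74.76 kN, C_y = 87.44 kN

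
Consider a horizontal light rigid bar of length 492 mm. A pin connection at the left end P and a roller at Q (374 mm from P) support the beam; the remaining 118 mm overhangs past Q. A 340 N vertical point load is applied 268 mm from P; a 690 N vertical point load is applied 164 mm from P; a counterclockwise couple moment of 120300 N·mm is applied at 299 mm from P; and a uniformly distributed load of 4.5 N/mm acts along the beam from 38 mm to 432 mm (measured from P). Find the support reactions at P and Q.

Resultant of the distributed load: 4.5 × 394 = 1773 N at 235 mm from P.
Moments about P: Q_y·374 − 340·268 − 690·164 + 120300 − (4.5·394)·235 = 0 → Q_y = 500635/374 = 1338.6 ≈ 1339 N.
ΣF_y = 0: P_y + 1338.6 − 340 − 690 − 4.5·394 = 0 → P_y = 1464 N.
ΣF_x = 0: no horizontal applied forces, so P_x = 0.

P_x = 0, P_y = 1464 N, Q_y = 1339 N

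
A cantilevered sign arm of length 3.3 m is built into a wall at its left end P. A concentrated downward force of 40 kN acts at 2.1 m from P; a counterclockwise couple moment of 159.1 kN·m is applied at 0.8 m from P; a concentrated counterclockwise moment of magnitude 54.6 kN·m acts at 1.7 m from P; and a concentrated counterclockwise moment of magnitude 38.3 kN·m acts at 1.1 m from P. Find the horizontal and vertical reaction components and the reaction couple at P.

P_x = 0, P_y = 40.00 kN, M_P = -168.0 kN·m

ΣF_x = 0: P_x = 0.
ΣF_y = 0: P_y − 40 = 0 → P_y = 40.00 kN.
ΣM about P: M_P − 40·2.1 + 159.1 + 54.6 + 38.3 = 0 → M_P = -168.0 kN·m.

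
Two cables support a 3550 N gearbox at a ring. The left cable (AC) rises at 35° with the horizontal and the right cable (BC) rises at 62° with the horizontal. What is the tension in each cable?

T_AC = 1679 N, T_BC = 2930 N

ΣF_x = 0: −T_AC·cos35° + T_BC·cos62° = 0 → T_BC = 1.74484·T_AC.
ΣF_y = 0: T_AC·sin35° + T_BC·sin62° = 3550.
Substitute: T_AC·(0.573576 + 1.74484·0.882948) = 3550 → T_AC = 1679.14 ≈ 1679 N.
Then T_BC = 1.74484 × 1679.14 = 2930 N.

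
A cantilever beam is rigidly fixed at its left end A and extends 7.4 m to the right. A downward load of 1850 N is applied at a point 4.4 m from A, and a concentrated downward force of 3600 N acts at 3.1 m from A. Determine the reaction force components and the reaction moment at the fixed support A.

A_x = 0, A_y = 5450 N, M_A = 19300 N·m

ΣF_x = 0: A_x = 0.
ΣF_y = 0: A_y − 1850 − 3600 = 0 → A_y = 5450 N.
ΣM about A: M_A − 1850·4.4 − 3600·3.1 = 0 → M_A = 19300 N·m.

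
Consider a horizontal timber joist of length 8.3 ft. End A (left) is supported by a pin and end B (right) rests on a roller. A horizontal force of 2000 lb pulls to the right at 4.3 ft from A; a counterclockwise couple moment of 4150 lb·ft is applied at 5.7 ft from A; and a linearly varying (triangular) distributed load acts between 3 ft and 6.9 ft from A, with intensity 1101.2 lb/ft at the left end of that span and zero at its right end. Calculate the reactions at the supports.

A_x = -2000 lb, A_y = 1535 lb, B_y = 612.5 lb

Resultant of the triangular load: ½ × 1101.2 × 3.9 = 2147.34 lb, acting at 4.3 ft from A (one-third of the span from the peak).
ΣM about A: B_y·8.3 + 4150 − (½·1101.2·3.9)·4.3 = 0 → B_y = 5083.562/8.3 = 612.477 ≈ 612.5 lb.
ΣF_y = 0: A_y + 612.477 − ½·1101.2·3.9 = 0 → A_y = 1535 lb.
ΣF_x = 0: A_x + 2000 = 0 → A_x = -2000 lb.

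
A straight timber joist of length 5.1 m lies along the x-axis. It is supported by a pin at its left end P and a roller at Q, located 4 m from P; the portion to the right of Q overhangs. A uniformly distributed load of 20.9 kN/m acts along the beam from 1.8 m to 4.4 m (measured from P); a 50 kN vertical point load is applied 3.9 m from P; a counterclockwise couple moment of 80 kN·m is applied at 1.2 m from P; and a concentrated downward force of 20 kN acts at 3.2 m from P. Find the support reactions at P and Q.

Resultant of the distributed load: 20.9 × 2.6 = 54.34 kN at 3.1 m from P.
Taking moments about P: Q_y·4 − (20.9·2.6)·3.1 − 50·3.9 + 80 − 20·3.2 = 0 → Q_y = 347.454/4 = 86.8635 ≈ 86.86 kN.
ΣF_y = 0: P_y + 86.8635 − 20.9·2.6 − 50 − 20 = 0 → P_y = 37.48 kN.
ΣF_x = 0: no horizontal applied forces, so P_x = 0.

P_x = 0, P_y = 37.48 kN, Q_y = 86.86 kN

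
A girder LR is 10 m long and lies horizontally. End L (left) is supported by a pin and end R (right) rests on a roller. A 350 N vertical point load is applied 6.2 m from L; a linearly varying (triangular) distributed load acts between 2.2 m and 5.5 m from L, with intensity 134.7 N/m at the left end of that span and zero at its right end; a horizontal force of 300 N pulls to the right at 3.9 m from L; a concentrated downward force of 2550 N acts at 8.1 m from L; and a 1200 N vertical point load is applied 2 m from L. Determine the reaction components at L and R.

L_x = -300.0 N, L_y = 1726 N, R_y = 2596 N

Resultant of the triangular load: ½ × 134.7 × 3.3 = 222.255 N, acting at 3.3 m from L (one-third of the span from the peak).
Moments about L: R_y·10 − 350·6.2 − (½·134.7·3.3)·3.3 − 2550·8.1 − 1200·2 = 0 → R_y = 25958.4415/10 = 2595.84 ≈ 2596 N.
ΣF_y = 0: L_y + 2595.84 − 350 − ½·134.7·3.3 − 2550 − 1200 = 0 → L_y = 1726 N.
ΣF_x = 0: L_x + 300 = 0 → L_x = -300.0 N.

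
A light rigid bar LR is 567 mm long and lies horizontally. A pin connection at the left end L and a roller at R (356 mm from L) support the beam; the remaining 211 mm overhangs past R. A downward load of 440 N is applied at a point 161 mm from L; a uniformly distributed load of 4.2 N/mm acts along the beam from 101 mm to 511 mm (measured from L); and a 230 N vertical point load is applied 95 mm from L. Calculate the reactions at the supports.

L_x = 0, L_y = 651.5 N, R_y = 1741 N

Resultant of the distributed load: 4.2 × 410 = 1722 N at 306 mm from L.
ΣM about L: R_y·356 − 440·161 − (4.2·410)·306 − 230·95 = 0 → R_y = 619622/356 = 1740.51 ≈ 1741 N.
ΣF_y = 0: L_y + 1740.51 − 440 − 4.2·410 − 230 = 0 → L_y = 651.5 N.
ΣF_x = 0: no horizontal applied forces, so L_x = 0.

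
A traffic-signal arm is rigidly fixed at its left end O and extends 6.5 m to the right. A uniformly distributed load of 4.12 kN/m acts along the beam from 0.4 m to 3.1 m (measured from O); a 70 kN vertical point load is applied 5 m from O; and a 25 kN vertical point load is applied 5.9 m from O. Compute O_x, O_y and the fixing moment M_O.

O_x = 0, O_y = 106.1 kN, M_O = 517.0 kN·m

Resultant of the distributed load: 4.12 × 2.7 = 11.124 kN at 1.75 m from O.
ΣF_x = 0: O_x = 0.
ΣF_y = 0: O_y − 4.12·2.7 − 70 − 25 = 0 → O_y = 106.1 kN.
ΣM about O: M_O − (4.12·2.7)·1.75 − 70·5 − 25·5.9 = 0 → M_O = 517.0 kN·m.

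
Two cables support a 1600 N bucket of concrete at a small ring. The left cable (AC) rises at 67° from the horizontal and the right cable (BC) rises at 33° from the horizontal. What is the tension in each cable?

T_AC = 1363 N, T_BC = 634.8 N

ΣF_x = 0: −T_AC·cos67° + T_BC·cos33° = 0 → T_BC = 0.465893·T_AC.
ΣF_y = 0: T_AC·sin67° + T_BC·sin33° = 1600.
Substitute: T_AC·(0.920505 + 0.465893·0.544639) = 1600 → T_AC = 1362.57 ≈ 1363 N.
Then T_BC = 0.465893 × 1362.57 = 634.8 N.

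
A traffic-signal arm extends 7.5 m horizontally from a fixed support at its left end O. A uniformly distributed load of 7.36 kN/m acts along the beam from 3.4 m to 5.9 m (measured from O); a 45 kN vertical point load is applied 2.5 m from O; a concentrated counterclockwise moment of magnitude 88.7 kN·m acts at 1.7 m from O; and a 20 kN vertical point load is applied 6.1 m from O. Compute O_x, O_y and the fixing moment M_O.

Resultant of the distributed load: 7.36 × 2.5 = 18.4 kN at 4.65 m from O.
ΣF_x = 0: O_x = 0.
ΣF_y = 0: O_y − 7.36·2.5 − 45 − 20 = 0 → O_y = 83.40 kN.
ΣM about O: M_O − (7.36·2.5)·4.65 − 45·2.5 + 88.7 − 20·6.1 = 0 → M_O = 231.4 kN·m.

O_x = 0, O_y = 83.40 kN, M_O = 231.4 kN·m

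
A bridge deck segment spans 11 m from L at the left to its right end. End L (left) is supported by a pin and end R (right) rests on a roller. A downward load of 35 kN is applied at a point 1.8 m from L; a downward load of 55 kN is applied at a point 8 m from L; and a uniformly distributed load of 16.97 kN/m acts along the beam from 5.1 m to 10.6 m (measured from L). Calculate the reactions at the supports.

Resultant of the distributed load: 16.97 × 5.5 = 93.335 kN at 7.85 m from L.
Moments about L: R_y·11 − 35·1.8 − 55·8 − (16.97·5.5)·7.85 = 0 → R_y = 1235.67975/11 = 112.335 ≈ 112.3 kN.
ΣF_y = 0: L_y + 112.335 − 35 − 55 − 16.97·5.5 = 0 → L_y = 71.00 kN.
ΣF_x = 0: no horizontal applied forces, so L_x = 0.

L_x = 0, L_y = 71.00 kN, R_y = 112.3 kN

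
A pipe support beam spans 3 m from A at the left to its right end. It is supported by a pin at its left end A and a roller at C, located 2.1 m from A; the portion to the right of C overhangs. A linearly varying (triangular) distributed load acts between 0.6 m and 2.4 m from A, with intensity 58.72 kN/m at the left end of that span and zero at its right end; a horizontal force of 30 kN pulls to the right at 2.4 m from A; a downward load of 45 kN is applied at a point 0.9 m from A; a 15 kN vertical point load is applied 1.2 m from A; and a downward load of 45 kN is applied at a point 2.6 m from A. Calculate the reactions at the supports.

Resultant of the triangular load: ½ × 58.72 × 1.8 = 52.848 kN, acting at 1.2 m from A (one-third of the span from the peak).
Moments about A: C_y·2.1 − (½·58.72·1.8)·1.2 − 45·0.9 − 15·1.2 − 45·2.6 = 0 → C_y = 238.9176/2.1 = 113.77 ≈ 113.8 kN.
ΣF_y = 0: A_y + 113.77 − ½·58.72·1.8 − 45 − 15 − 45 = 0 → A_y = 44.08 kN.
ΣF_x = 0: A_x + 30 = 0 → A_x = -30.00 kN.

A_x = -30.00 kN, A_y = 44.08 kN, C_y = 113.8 kN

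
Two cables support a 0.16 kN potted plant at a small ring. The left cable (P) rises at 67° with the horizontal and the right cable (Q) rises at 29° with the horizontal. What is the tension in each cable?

T_P = 0.1407 kN, T_Q = 0.06286 kN

ΣF_x = 0: −T_P·cos67° + T_Q·cos29° = 0 → T_Q = 0.446744·T_P.
ΣF_y = 0: T_P·sin67° + T_Q·sin29° = 0.16.
Substitute: T_P·(0.920505 + 0.446744·0.48481) = 0.16 → T_P = 0.14071 ≈ 0.1407 kN.
Then T_Q = 0.446744 × 0.14071 = 0.06286 kN.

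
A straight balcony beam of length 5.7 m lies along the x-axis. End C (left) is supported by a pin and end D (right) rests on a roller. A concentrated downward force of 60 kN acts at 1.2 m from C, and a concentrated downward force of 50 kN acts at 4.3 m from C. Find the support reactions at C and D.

ΣM about C: D_y·5.7 − 60·1.2 − 50·4.3 = 0 → D_y = 287/5.7 = 50.3509 ≈ 50.35 kN.
ΣF_y = 0: C_y + 50.3509 − 60 − 50 = 0 → C_y = 59.65 kN.
ΣF_x = 0: no horizontal applied forces, so C_x = 0.

C_x = 0, C_y = 59.65 kN, D_y = 50.35 kN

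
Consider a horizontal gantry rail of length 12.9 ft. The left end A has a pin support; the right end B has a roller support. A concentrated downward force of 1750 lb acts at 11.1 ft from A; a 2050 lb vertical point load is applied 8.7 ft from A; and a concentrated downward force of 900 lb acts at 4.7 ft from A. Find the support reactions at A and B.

Moments about A: B_y·12.9 − 1750·11.1 − 2050·8.7 − 900·4.7 = 0 → B_y = 41490/12.9 = 3216.28 ≈ 3216 lb.
ΣF_y = 0: A_y + 3216.28 − 1750 − 2050 − 900 = 0 → A_y = 1484 lb.
ΣF_x = 0: no horizontal applied forces, so A_x = 0.

A_x = 0, A_y = 1484 lb, B_y = 3216 lb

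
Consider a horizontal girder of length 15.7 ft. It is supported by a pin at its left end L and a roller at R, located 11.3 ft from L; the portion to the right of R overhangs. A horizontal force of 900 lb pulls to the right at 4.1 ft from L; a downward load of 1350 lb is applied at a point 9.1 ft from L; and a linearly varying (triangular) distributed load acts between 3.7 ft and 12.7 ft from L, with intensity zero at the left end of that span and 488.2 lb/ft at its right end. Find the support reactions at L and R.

L_x = -900.0 lb, L_y = 573.9 lb, R_y = 2973 lb

Resultant of the triangular load: ½ × 488.2 × 9 = 2196.9 lb, acting at 9.7 ft from L (one-third of the span from the peak).
Moments about L: R_y·11.3 − 1350·9.1 − (½·488.2·9)·9.7 = 0 → R_y = 33594.93/11.3 = 2973 lb.
ΣF_y = 0: L_y + 2973 − 1350 − ½·488.2·9 = 0 → L_y = 573.9 lb.
ΣF_x = 0: L_x + 900 = 0 → L_x = -900.0 lb.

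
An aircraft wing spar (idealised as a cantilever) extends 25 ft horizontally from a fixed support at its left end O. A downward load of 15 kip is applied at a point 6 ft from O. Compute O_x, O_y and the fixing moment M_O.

O_x = 0, O_y = 15.00 kip, M_O = 90.00 kip·ft

ΣF_x = 0: O_x = 0.
ΣF_y = 0: O_y − 15 = 0 → O_y = 15.00 kip.
ΣM about O: M_O − 15·6 = 0 → M_O = 90.00 kip·ft.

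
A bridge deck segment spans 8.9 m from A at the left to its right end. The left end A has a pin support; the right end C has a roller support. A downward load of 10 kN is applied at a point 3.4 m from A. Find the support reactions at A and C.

A_x = 0, A_y = 6.180 kN, C_y = 3.820 kN

Moments about A: C_y·8.9 − 10·3.4 = 0 → C_y = 34/8.9 = 3.82022 ≈ 3.820 kN.
ΣF_y = 0: A_y + 3.82022 − 10 = 0 → A_y = 6.180 kN.
ΣF_x = 0: no horizontal applied forces, so A_x = 0.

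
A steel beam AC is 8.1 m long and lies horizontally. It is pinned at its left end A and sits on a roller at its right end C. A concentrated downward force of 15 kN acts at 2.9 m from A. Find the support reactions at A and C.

Taking moments about A: C_y·8.1 − 15·2.9 = 0 → C_y = 43.5/8.1 = 5.37037 ≈ 5.370 kN.
ΣF_y = 0: A_y + 5.37037 − 15 = 0 → A_y = 9.630 kN.
ΣF_x = 0: no horizontal applied forces, so A_x = 0.

A_x = 0, A_y = 9.630 kN, C_y = 5.370 kN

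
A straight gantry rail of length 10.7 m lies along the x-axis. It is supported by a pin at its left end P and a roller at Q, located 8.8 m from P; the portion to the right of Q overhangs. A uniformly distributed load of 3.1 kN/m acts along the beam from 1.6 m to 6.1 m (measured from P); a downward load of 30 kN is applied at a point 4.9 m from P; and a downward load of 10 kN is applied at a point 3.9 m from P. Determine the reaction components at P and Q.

P_x = 0, P_y = 26.71 kN, Q_y = 27.24 kN

Resultant of the distributed load: 3.1 × 4.5 = 13.95 kN at 3.85 m from P.
Taking moments about P: Q_y·8.8 − (3.1·4.5)·3.85 − 30·4.9 − 10·3.9 = 0 → Q_y = 239.7075/8.8 = 27.2395 ≈ 27.24 kN.
ΣF_y = 0: P_y + 27.2395 − 3.1·4.5 − 30 − 10 = 0 → P_y = 26.71 kN.
ΣF_x = 0: no horizontal applied forces, so P_x = 0.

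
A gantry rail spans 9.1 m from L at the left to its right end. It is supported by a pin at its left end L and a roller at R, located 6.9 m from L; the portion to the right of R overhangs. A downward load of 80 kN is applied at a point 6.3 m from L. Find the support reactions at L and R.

L_x = 0, L_y = 6.957 kN, R_y = 73.04 kN

Taking moments about L: R_y·6.9 − 80·6.3 = 0 → R_y = 504/6.9 = 73.0435 ≈ 73.04 kN.
ΣF_y = 0: L_y + 73.0435 − 80 = 0 → L_y = 6.957 kN.
ΣF_x = 0: no horizontal applied forces, so L_x = 0.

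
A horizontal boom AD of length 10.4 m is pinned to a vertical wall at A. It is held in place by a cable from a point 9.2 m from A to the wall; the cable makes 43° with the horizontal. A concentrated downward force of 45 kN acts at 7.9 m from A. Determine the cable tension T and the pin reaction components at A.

T = 56.66 kN, A_x = 41.44 kN, A_y = 6.359 kN

ΣM about A: T·sin43°·9.2 − 45·7.9 = 0 → T = 355.5/(9.2·0.681998) = 56.659 ≈ 56.66 kN.
ΣF_x = 0: A_x − T·cos43° = 0 → A_x = 56.659 × 0.731354 = 41.44 kN.
ΣF_y = 0: A_y + T·sin43° − 45 = 0 → A_y = 45 − 56.659 × 0.681998 = 6.359 kN.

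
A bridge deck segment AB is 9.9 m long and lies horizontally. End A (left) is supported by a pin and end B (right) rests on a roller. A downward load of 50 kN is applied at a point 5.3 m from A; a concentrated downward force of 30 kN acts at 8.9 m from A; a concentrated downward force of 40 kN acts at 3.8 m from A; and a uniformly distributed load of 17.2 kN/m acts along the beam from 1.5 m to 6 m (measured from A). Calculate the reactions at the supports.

Resultant of the distributed load: 17.2 × 4.5 = 77.4 kN at 3.75 m from A.
ΣM about A: B_y·9.9 − 50·5.3 − 30·8.9 − 40·3.8 − (17.2·4.5)·3.75 = 0 → B_y = 974.25/9.9 = 98.4091 ≈ 98.41 kN.
ΣF_y = 0: A_y + 98.4091 − 50 − 30 − 40 − 17.2·4.5 = 0 → A_y = 98.99 kN.
ΣF_x = 0: no horizontal applied forces, so A_x = 0.

A_x = 0, A_y = 98.99 kN, B_y = 98.41 kN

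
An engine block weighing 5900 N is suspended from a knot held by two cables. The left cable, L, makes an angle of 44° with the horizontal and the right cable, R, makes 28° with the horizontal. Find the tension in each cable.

T_L = 5477 N, T_R = 4463 N

ΣF_x = 0: −T_L·cos44° + T_R·cos28° = 0 → T_R = 0.814703·T_L.
ΣF_y = 0: T_L·sin44° + T_R·sin28° = 5900.
Substitute: T_L·(0.694658 + 0.814703·0.469472) = 5900 → T_L = 5477.48 ≈ 5477 N.
Then T_R = 0.814703 × 5477.48 = 4463 N.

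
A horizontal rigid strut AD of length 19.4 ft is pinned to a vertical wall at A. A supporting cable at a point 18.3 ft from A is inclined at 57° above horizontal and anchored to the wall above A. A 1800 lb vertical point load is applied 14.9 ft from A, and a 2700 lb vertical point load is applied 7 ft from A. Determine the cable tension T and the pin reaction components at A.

ΣM about A: T·sin57°·18.3 − 1800·14.9 − 2700·7 = 0 → T = 45720/(18.3·0.838671) = 2978.95 ≈ 2979 lb.
ΣF_x = 0: A_x − T·cos57° = 0 → A_x = 2978.95 × 0.544639 = 1622 lb.
ΣF_y = 0: A_y + T·sin57° − 1800 − 2700 = 0 → A_y = 4500 − 2978.95 × 0.838671 = 2002 lb.

T = 2979 lb, A_x = 1622 lb, A_y = 2002 lb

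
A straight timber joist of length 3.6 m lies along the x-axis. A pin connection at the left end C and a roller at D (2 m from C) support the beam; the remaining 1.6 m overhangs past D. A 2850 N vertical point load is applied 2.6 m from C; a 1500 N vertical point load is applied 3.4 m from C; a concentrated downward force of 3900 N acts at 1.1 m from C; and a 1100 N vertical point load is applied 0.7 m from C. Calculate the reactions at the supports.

C_x = 0, C_y = 565.0 N, D_y = 8785 N

Moments about C: D_y·2 − 2850·2.6 − 1500·3.4 − 3900·1.1 − 1100·0.7 = 0 → D_y = 17570/2 = 8785 N.
ΣF_y = 0: C_y + 8785 − 2850 − 1500 − 3900 − 1100 = 0 → C_y = 565.0 N.
ΣF_x = 0: no horizontal applied forces, so C_x = 0.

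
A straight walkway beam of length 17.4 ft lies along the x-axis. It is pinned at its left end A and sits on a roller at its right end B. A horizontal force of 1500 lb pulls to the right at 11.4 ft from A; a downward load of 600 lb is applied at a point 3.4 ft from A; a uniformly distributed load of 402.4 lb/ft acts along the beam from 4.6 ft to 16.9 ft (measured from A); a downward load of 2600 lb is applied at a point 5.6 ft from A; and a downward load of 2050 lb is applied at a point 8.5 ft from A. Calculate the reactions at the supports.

A_x = -1500 lb, A_y = 5186 lb, B_y = 5013 lb

Resultant of the distributed load: 402.4 × 12.3 = 4949.52 lb at 10.75 ft from A.
ΣM about A: B_y·17.4 − 600·3.4 − (402.4·12.3)·10.75 − 2600·5.6 − 2050·8.5 = 0 → B_y = 87232.34/17.4 = 5013.35 ≈ 5013 lb.
ΣF_y = 0: A_y + 5013.35 − 600 − 402.4·12.3 − 2600 − 2050 = 0 → A_y = 5186 lb.
ΣF_x = 0: A_x + 1500 = 0 → A_x = -1500 lb.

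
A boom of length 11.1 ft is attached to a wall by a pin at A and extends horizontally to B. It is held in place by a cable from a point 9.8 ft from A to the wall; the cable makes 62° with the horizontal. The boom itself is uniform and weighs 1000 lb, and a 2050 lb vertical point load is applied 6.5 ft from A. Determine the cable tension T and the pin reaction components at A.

ΣM about A: T·sin62°·9.8 − 1000·5.55 − 2050·6.5 = 0 → T = 18875/(9.8·0.882948) = 2181.35 ≈ 2181 lb.
ΣF_x = 0: A_x − T·cos62° = 0 → A_x = 2181.35 × 0.469472 = 1024 lb.
ΣF_y = 0: A_y + T·sin62° − 1000 − 2050 = 0 → A_y = 3050 − 2181.35 × 0.882948 = 1124 lb.

T = 2181 lb, A_x = 1024 lb, A_y = 1124 lb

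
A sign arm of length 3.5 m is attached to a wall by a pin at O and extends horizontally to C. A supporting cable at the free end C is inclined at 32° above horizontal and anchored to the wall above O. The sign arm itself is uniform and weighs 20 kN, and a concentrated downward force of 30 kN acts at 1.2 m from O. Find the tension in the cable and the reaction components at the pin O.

ΣM about O: T·sin32°·3.5 − 20·1.75 − 30·1.2 = 0 → T = 71/(3.5·0.529919) = 38.2808 ≈ 38.28 kN.
ΣF_x = 0: O_x − T·cos32° = 0 → O_x = 38.2808 × 0.848048 = 32.46 kN.
ΣF_y = 0: O_y + T·sin32° − 20 − 30 = 0 → O_y = 50 − 38.2808 × 0.529919 = 29.71 kN.

T = 38.28 kN, O_x = 32.46 kN, O_y = 29.71 kN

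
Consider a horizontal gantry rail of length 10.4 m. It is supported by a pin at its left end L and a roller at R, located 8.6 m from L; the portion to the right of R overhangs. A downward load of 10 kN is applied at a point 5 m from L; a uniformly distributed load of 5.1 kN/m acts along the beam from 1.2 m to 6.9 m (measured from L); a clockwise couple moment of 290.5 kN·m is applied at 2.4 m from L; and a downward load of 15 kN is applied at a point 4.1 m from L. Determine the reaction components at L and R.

Resultant of the distributed load: 5.1 × 5.7 = 29.07 kN at 4.05 m from L.
Taking moments about L: R_y·8.6 − 10·5 − (5.1·5.7)·4.05 − 290.5 − 15·4.1 = 0 → R_y = 519.7335/8.6 = 60.4341 ≈ 60.43 kN.
ΣF_y = 0: L_y + 60.4341 − 10 − 5.1·5.7 − 15 = 0 → L_y = -6.364 kN.
ΣF_x = 0: no horizontal applied forces, so L_x = 0.

L_x = 0, L_y = -6.364 kN, R_y = 60.43 kN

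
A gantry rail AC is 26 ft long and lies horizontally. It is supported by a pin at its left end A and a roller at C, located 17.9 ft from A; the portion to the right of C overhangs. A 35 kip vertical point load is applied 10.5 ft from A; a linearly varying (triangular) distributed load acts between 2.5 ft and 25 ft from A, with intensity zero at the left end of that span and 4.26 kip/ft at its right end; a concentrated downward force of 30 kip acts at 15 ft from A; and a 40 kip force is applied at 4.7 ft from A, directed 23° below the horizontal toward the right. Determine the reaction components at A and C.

Resultant of the triangular load: ½ × 4.26 × 22.5 = 47.925 kip, acting at 17.5 ft from A (one-third of the span from the peak).
Moments about A: C_y·17.9 − 35·10.5 − (½·4.26·22.5)·17.5 − 30·15 − 40·sin23°·4.7 = 0 → C_y = 1729.64/17.9 = 96.6279 ≈ 96.63 kip.
ΣF_y = 0: A_y + 96.6279 − 35 − ½·4.26·22.5 − 30 − 40·sin23° = 0 → A_y = 31.93 kip.
ΣF_x = 0: A_x + 40·cos23° = 0 → A_x = -36.82 kip.

A_x = -36.82 kip, A_y = 31.93 kip, C_y = 96.63 kip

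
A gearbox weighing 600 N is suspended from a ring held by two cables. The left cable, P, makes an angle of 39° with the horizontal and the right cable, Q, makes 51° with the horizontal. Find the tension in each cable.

T_P = 377.6 N, T_Q = 466.3 N

ΣF_x = 0: −T_P·cos39° + T_Q·cos51° = 0 → T_Q = 1.2349·T_P.
ΣF_y = 0: T_P·sin39° + T_Q·sin51° = 600.
Substitute: T_P·(0.62932 + 1.2349·0.777146) = 600 → T_P = 377.592 ≈ 377.6 N.
Then T_Q = 1.2349 × 377.592 = 466.3 N.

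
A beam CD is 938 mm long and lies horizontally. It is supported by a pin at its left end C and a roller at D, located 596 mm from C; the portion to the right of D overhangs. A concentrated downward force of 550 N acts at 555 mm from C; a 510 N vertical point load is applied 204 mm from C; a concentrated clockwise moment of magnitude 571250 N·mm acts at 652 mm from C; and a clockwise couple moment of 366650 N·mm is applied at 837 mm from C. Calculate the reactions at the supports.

Taking moments about C: D_y·596 − 550·555 − 510·204 − 571250 − 366650 = 0 → D_y = 1347190/596 = 2260.39 ≈ 2260 N.
ΣF_y = 0: C_y + 2260.39 − 550 − 510 = 0 → C_y = -1200 N.
ΣF_x = 0: no horizontal applied forces, so C_x = 0.

C_x = 0, C_y = -1200 N, D_y = 2260 N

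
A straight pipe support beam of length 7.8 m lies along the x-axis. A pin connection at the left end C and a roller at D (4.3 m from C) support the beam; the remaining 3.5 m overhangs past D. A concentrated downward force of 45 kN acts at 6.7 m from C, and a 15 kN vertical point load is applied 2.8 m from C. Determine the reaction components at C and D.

Taking moments about C: D_y·4.3 − 45·6.7 − 15·2.8 = 0 → D_y = 343.5/4.3 = 79.8837 ≈ 79.88 kN.
ΣF_y = 0: C_y + 79.8837 − 45 − 15 = 0 → C_y = -19.88 kN.
ΣF_x = 0: no horizontal applied forces, so C_x = 0.

C_x = 0, C_y = -19.88 kN, D_y = 79.88 kN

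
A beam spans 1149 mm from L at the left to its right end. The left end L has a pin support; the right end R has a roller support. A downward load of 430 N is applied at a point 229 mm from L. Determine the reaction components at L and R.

Taking moments about L: R_y·1149 − 430·229 = 0 → R_y = 98470/1149 = 85.7006 ≈ 85.70 N.
ΣF_y = 0: L_y + 85.7006 − 430 = 0 → L_y = 344.3 N.
ΣF_x = 0: no horizontal applied forces, so L_x = 0.

L_x = 0, L_y = 344.3 N, R_y = 85.70 N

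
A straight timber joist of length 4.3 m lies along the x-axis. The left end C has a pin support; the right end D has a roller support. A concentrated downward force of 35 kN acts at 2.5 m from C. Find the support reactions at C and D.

C_x = 0, C_y = 14.65 kN, D_y = 20.35 kN

Taking moments about C: D_y·4.3 − 35·2.5 = 0 → D_y = 87.5/4.3 = 20.3488 ≈ 20.35 kN.
ΣF_y = 0: C_y + 20.3488 − 35 = 0 → C_y = 14.65 kN.
ΣF_x = 0: no horizontal applied forces, so C_x = 0.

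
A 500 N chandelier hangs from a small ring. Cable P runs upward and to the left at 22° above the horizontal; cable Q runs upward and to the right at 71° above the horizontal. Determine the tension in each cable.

ΣF_x = 0: −T_P·cos22° + T_Q·cos71° = 0 → T_Q = 2.84789·T_P.
ΣF_y = 0: T_P·sin22° + T_Q·sin71° = 500.
Substitute: T_P·(0.374607 + 2.84789·0.945519) = 500 → T_P = 163.008 ≈ 163.0 N.
Then T_Q = 2.84789 × 163.008 = 464.2 N.

T_P = 163.0 N, T_Q = 464.2 N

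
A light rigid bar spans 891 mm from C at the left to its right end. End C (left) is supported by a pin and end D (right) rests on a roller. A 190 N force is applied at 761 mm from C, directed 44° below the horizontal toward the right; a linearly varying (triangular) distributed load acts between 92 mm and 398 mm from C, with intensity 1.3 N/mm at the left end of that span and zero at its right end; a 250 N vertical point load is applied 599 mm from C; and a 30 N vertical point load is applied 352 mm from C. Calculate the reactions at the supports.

Resultant of the triangular load: ½ × 1.3 × 306 = 198.9 N, acting at 194 mm from C (one-third of the span from the peak).
ΣM about C: D_y·891 − 190·sin44°·761 − (½·1.3·306)·194 − 250·599 − 30·352 = 0 → D_y = 299337/891 = 335.956 ≈ 336.0 N.
ΣF_y = 0: C_y + 335.956 − 190·sin44° − ½·1.3·306 − 250 − 30 = 0 → C_y = 274.9 N.
ΣF_x = 0: C_x + 190·cos44° = 0 → C_x = -136.7 N.

C_x = -136.7 N, C_y = 274.9 N, D_y = 336.0 N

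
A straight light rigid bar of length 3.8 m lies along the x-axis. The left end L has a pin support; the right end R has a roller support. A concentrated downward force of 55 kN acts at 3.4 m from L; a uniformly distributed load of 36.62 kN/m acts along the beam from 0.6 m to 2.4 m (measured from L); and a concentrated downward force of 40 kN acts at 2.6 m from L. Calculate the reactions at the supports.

Resultant of the distributed load: 36.62 × 1.8 = 65.916 kN at 1.5 m from L.
Taking moments about L: R_y·3.8 − 55·3.4 − (36.62·1.8)·1.5 − 40·2.6 = 0 → R_y = 389.874/3.8 = 102.598 ≈ 102.6 kN.
ΣF_y = 0: L_y + 102.598 − 55 − 36.62·1.8 − 40 = 0 → L_y = 58.32 kN.
ΣF_x = 0: no horizontal applied forces, so L_x = 0.

L_x = 0, L_y = 58.32 kN, R_y = 102.6 kN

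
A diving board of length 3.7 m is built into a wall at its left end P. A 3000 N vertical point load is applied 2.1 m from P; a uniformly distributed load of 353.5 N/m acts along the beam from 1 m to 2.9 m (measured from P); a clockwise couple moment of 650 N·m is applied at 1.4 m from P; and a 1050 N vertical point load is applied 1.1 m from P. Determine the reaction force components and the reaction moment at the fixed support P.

P_x = 0, P_y = 4722 N, M_P = 9415 N·m

Resultant of the distributed load: 353.5 × 1.9 = 671.65 N at 1.95 m from P.
ΣF_x = 0: P_x = 0.
ΣF_y = 0: P_y − 3000 − 353.5·1.9 − 1050 = 0 → P_y = 4722 N.
ΣM about P: M_P − 3000·2.1 − (353.5·1.9)·1.95 − 650 − 1050·1.1 = 0 → M_P = 9415 N·m.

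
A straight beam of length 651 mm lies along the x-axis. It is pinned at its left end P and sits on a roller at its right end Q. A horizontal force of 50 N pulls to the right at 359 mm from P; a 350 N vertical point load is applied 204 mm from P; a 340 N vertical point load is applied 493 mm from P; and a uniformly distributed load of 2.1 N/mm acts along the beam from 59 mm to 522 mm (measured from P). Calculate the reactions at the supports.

Resultant of the distributed load: 2.1 × 463 = 972.3 N at 290.5 mm from P.
ΣM about P: Q_y·651 − 350·204 − 340·493 − (2.1·463)·290.5 = 0 → Q_y = 521473.15/651 = 801.034 ≈ 801.0 N.
ΣF_y = 0: P_y + 801.034 − 350 − 340 − 2.1·463 = 0 → P_y = 861.3 N.
ΣF_x = 0: P_x + 50 = 0 → P_x = -50.00 N.

P_x = -50.00 N, P_y = 861.3 N, Q_y = 801.0 N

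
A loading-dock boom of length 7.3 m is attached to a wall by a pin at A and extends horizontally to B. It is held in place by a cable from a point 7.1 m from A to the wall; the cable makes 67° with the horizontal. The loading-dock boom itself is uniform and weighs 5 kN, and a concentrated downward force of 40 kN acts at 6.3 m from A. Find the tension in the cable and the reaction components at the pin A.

ΣM about A: T·sin67°·7.1 − 5·3.65 − 40·6.3 = 0 → T = 270.25/(7.1·0.920505) = 41.3505 ≈ 41.35 kN.
ΣF_x = 0: A_x − T·cos67° = 0 → A_x = 41.3505 × 0.390731 = 16.16 kN.
ΣF_y = 0: A_y + T·sin67° − 5 − 40 = 0 → A_y = 45 − 41.3505 × 0.920505 = 6.937 kN.

T = 41.35 kN, A_x = 16.16 kN, A_y = 6.937 kN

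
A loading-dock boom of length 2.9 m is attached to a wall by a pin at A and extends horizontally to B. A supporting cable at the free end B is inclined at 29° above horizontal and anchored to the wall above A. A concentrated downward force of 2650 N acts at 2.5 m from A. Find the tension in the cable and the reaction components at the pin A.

T = 4712 N, A_x = 4121 N, A_y = 365.5 N

ΣM about A: T·sin29°·2.9 − 2650·2.5 = 0 → T = 6625/(2.9·0.48481) = 4712.12 ≈ 4712 N.
ΣF_x = 0: A_x − T·cos29° = 0 → A_x = 4712.12 × 0.87462 = 4121 N.
ΣF_y = 0: A_y + T·sin29° − 2650 = 0 → A_y = 2650 − 4712.12 × 0.48481 = 365.5 N.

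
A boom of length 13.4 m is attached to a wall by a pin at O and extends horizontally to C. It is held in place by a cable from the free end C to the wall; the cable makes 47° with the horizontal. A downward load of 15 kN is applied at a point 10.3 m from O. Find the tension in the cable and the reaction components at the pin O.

ΣM about O: T·sin47°·13.4 − 15·10.3 = 0 → T = 154.5/(13.4·0.731354) = 15.7651 ≈ 15.77 kN.
ΣF_x = 0: O_x − T·cos47° = 0 → O_x = 15.7651 × 0.681998 = 10.75 kN.
ΣF_y = 0: O_y + T·sin47° − 15 = 0 → O_y = 15 − 15.7651 × 0.731354 = 3.470 kN.

T = 15.77 kN, O_x = 10.75 kN, O_y = 3.470 kN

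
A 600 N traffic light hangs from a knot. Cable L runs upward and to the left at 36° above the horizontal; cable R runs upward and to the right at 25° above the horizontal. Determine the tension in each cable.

ΣF_x = 0: −T_L·cos36° + T_R·cos25° = 0 → T_R = 0.892651·T_L.
ΣF_y = 0: T_L·sin36° + T_R·sin25° = 600.
Substitute: T_L·(0.587785 + 0.892651·0.422618) = 600 → T_L = 621.739 ≈ 621.7 N.
Then T_R = 0.892651 × 621.739 = 555.0 N.

T_L = 621.7 N, T_R = 555.0 N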